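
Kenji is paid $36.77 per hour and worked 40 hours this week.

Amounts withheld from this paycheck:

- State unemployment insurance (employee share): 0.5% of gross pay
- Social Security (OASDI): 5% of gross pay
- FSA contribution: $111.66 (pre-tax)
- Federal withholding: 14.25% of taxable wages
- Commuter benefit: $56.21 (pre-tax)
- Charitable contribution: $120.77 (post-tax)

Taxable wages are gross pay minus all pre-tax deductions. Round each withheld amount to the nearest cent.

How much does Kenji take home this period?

$915.60

Gross pay: 40 × $36.77 = $1,470.80
FSA contribution: $111.66
Commuter benefit: $56.21
Pre-tax total = $111.66 + $56.21 = $167.87
Taxable wages = $1,470.80 − $167.87 = $1,302.93
Federal withholding: $1,302.93 × 0.1425 = $185.67
State unemployment insurance (employee share): $1,470.80 × 0.005 = $7.35
Social Security (OASDI): $1,470.80 × 0.05 = $73.54
Charitable contribution: $120.77
Total deductions = $111.66 + $56.21 + $185.67 + $7.35 + $73.54 + $120.77 = $555.20
Net pay = $1,470.80 − $555.20 = $915.60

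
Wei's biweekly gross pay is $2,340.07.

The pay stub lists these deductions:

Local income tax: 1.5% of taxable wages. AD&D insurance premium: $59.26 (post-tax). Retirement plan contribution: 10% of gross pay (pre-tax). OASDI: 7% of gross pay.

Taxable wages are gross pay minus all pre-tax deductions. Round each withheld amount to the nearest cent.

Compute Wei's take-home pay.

Retirement plan contribution: $2,340.07 × 0.1 = $234.01
Taxable wages = $2,340.07 − $234.01 = $2,106.06
Local income tax: $2,106.06 × 0.015 = $31.59
OASDI: $2,340.07 × 0.07 = $163.80
AD&D insurance premium: $59.26
Total deductions = $234.01 + $31.59 + $163.80 + $59.26 = $488.66
Net pay = $2,340.07 − $488.66 = $1,851.41

$1,851.41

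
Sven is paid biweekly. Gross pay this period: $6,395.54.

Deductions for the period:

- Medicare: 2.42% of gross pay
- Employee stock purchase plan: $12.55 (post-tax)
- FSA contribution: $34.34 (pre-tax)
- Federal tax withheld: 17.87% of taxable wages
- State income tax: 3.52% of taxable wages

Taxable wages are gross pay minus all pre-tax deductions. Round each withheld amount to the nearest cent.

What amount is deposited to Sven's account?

$4,833.22

FSA contribution: $34.34
Taxable wages = $6,395.54 − $34.34 = $6,361.20
Federal tax withheld: $6,361.20 × 0.1787 = $1,136.75
State income tax: $6,361.20 × 0.0352 = $223.91
Medicare: $6,395.54 × 0.0242 = $154.77
Employee stock purchase plan: $12.55
Total deductions = $34.34 + $1,136.75 + $223.91 + $154.77 + $12.55 = $1,562.32
Net pay = $6,395.54 − $1,562.32 = $4,833.22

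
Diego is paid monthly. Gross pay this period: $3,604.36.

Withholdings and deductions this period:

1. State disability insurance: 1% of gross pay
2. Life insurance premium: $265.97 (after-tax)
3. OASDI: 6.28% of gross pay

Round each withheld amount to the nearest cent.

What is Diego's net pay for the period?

$3,076.00

State disability insurance: $3,604.36 × 0.01 = $36.04
OASDI: $3,604.36 × 0.0628 = $226.35
Life insurance premium: $265.97
Total deductions = $36.04 + $226.35 + $265.97 = $528.36
Net pay = $3,604.36 − $528.36 = $3,076.00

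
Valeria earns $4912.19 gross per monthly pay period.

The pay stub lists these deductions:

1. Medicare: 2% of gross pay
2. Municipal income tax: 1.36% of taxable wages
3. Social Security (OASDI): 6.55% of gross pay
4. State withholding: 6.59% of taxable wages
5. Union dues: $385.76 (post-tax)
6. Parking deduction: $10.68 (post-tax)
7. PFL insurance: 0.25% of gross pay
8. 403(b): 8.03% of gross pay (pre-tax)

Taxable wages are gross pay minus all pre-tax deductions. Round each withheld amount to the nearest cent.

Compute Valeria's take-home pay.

403(b): $4912.19 × 0.0803 = $394.45
Taxable wages = $4912.19 − $394.45 = $4517.74
State withholding: $4517.74 × 0.0659 = $297.72
Municipal income tax: $4517.74 × 0.0136 = $61.44
Medicare: $4912.19 × 0.02 = $98.24
PFL insurance: $4912.19 × 0.0025 = $12.28
Social Security (OASDI): $4912.19 × 0.0655 = $321.75
Parking deduction: $10.68
Union dues: $385.76
Total deductions = $394.45 + $297.72 + $61.44 + $98.24 + $12.28 + $321.75 + $10.68 + $385.76 = $1582.32
Net pay = $4912.19 − $1582.32 = $3329.87

$3329.87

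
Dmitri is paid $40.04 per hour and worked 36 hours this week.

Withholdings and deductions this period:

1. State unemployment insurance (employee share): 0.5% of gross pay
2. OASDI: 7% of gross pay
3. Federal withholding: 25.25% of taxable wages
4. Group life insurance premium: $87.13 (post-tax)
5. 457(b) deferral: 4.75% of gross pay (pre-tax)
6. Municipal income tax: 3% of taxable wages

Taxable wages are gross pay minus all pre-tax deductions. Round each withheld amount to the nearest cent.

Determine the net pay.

Gross pay: 36 × $40.04 = $1,441.44
457(b) deferral: $1,441.44 × 0.0475 = $68.47
Taxable wages = $1,441.44 − $68.47 = $1,372.97
Municipal income tax: $1,372.97 × 0.03 = $41.19
Federal withholding: $1,372.97 × 0.2525 = $346.67
State unemployment insurance (employee share): $1,441.44 × 0.005 = $7.21
OASDI: $1,441.44 × 0.07 = $100.90
Group life insurance premium: $87.13
Total deductions = $68.47 + $41.19 + $346.67 + $7.21 + $100.90 + $87.13 = $651.57
Net pay = $1,441.44 − $651.57 = $789.87

$789.87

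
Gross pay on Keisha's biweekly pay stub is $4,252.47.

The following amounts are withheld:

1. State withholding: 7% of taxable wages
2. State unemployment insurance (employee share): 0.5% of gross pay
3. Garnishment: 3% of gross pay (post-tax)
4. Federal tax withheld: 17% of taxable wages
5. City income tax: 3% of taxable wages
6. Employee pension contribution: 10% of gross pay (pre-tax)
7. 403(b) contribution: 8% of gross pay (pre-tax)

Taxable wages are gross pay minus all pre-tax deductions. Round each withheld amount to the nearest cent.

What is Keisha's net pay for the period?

$2,396.70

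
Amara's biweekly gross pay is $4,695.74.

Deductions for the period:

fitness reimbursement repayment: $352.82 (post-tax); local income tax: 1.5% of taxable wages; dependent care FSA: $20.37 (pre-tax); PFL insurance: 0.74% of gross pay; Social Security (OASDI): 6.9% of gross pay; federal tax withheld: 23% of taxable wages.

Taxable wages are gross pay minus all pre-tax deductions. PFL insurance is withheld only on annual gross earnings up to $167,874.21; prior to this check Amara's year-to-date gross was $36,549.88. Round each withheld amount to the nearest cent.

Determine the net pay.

$2,818.32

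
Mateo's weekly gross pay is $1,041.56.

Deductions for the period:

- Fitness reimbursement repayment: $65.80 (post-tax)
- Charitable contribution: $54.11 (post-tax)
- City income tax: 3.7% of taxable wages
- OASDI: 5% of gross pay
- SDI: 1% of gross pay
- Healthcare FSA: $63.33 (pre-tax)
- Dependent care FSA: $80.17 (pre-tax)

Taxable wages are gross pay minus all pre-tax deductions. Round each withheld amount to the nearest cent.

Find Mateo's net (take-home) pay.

Healthcare FSA: $63.33
Dependent care FSA: $80.17
Pre-tax total = $63.33 + $80.17 = $143.50
Taxable wages = $1,041.56 − $143.50 = $898.06
City income tax: $898.06 × 0.037 = $33.23
SDI: $1,041.56 × 0.01 = $10.42
OASDI: $1,041.56 × 0.05 = $52.08
Charitable contribution: $54.11
Fitness reimbursement repayment: $65.80
Total deductions = $63.33 + $80.17 + $33.23 + $10.42 + $52.08 + $54.11 + $65.80 = $359.14
Net pay = $1,041.56 − $359.14 = $682.42

$682.42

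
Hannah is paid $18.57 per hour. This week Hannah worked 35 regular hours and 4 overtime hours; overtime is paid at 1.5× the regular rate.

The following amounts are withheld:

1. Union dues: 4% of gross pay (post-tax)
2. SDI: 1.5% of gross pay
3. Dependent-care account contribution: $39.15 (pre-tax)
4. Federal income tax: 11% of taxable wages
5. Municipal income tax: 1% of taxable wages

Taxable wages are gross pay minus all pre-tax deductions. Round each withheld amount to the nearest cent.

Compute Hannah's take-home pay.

$593.69

Regular pay: 35 × $18.57 = $649.95
Overtime pay: 4 × $18.57 × 1.5 = $111.42
Gross pay = $649.95 + $111.42 = $761.37
Dependent-care account contribution: $39.15
Taxable wages = $761.37 − $39.15 = $722.22
Municipal income tax: $722.22 × 0.01 = $7.22
Federal income tax: $722.22 × 0.11 = $79.44
SDI: $761.37 × 0.015 = $11.42
Union dues: $761.37 × 0.04 = $30.45
Total deductions = $39.15 + $7.22 + $79.44 + $11.42 + $30.45 = $167.68
Net pay = $761.37 − $167.68 = $593.69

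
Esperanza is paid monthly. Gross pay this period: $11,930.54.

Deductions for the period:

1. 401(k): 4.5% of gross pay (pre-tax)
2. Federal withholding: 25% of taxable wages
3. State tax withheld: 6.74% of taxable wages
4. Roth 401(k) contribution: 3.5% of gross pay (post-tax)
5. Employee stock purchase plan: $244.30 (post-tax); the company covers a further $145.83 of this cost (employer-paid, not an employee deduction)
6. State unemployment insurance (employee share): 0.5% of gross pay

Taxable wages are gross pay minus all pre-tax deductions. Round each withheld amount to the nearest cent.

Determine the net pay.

$7,055.80

401(k): $11,930.54 × 0.045 = $536.87
Taxable wages = $11,930.54 − $536.87 = $11,393.67
Federal withholding: $11,393.67 × 0.25 = $2,848.42
State tax withheld: $11,393.67 × 0.0674 = $767.93
State unemployment insurance (employee share): $11,930.54 × 0.005 = $59.65
Roth 401(k) contribution: $11,930.54 × 0.035 = $417.57
Employee stock purchase plan: $244.30
(Employer's $145.83 toward employee stock purchase plan is not withheld from the employee.)
Total deductions = $536.87 + $2,848.42 + $767.93 + $59.65 + $417.57 + $244.30 = $4,874.74
Net pay = $11,930.54 − $4,874.74 = $7,055.80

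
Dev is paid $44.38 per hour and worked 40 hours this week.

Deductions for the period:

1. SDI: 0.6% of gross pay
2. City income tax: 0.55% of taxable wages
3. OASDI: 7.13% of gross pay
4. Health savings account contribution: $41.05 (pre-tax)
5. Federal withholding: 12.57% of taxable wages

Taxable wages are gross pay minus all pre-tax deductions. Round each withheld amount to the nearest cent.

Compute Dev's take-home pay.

$1,369.41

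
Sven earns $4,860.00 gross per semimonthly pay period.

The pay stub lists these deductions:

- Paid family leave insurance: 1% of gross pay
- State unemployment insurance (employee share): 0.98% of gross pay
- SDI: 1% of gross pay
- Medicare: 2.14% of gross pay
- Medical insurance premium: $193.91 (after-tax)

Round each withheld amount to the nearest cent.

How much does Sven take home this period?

Paid family leave insurance: $4,860.00 × 0.01 = $48.60
Medicare: $4,860.00 × 0.0214 = $104.00
State unemployment insurance (employee share): $4,860.00 × 0.0098 = $47.63
SDI: $4,860.00 × 0.01 = $48.60
Medical insurance premium: $193.91
Total deductions = $48.60 + $104.00 + $47.63 + $48.60 + $193.91 = $442.74
Net pay = $4,860.00 − $442.74 = $4,417.26

$4,417.26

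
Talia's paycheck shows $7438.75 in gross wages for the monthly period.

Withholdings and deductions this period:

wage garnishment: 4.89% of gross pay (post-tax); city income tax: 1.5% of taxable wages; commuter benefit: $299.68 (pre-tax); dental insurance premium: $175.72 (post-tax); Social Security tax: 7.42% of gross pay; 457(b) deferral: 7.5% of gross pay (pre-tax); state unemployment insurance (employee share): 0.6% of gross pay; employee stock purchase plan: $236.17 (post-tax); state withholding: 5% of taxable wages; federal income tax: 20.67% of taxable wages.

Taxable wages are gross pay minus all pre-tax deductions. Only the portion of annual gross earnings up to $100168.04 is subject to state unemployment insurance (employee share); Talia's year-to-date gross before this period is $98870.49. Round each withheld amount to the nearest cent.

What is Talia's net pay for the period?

Commuter benefit: $299.68
457(b) deferral: $7438.75 × 0.075 = $557.91
Pre-tax total = $299.68 + $557.91 = $857.59
Taxable wages = $7438.75 − $857.59 = $6581.16
Federal income tax: $6581.16 × 0.2067 = $1360.33
City income tax: $6581.16 × 0.015 = $98.72
State withholding: $6581.16 × 0.05 = $329.06
Social Security tax: $7438.75 × 0.0742 = $551.96
State unemployment insurance (employee share): only $100168.04 − $98870.49 = $1297.55 of this check is subject → $1297.55 × 0.006 = $7.79
Employee stock purchase plan: $236.17
Wage garnishment: $7438.75 × 0.0489 = $363.75
Dental insurance premium: $175.72
Total deductions = $299.68 + $557.91 + $1360.33 + $98.72 + $329.06 + $551.96 + $7.79 + $236.17 + $363.75 + $175.72 = $3981.09
Net pay = $7438.75 − $3981.09 = $3457.66

$3457.66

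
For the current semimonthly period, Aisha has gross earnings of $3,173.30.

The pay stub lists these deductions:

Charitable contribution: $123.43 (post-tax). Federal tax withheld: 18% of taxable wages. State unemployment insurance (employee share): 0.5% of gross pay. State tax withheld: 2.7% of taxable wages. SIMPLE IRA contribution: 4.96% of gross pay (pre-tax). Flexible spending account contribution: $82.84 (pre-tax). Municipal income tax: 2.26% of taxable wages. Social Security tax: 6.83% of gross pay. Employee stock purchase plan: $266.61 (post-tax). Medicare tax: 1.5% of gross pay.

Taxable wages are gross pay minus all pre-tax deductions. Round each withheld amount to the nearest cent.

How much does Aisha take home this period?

$1,589.38

Flexible spending account contribution: $82.84
SIMPLE IRA contribution: $3,173.30 × 0.0496 = $157.40
Pre-tax total = $82.84 + $157.40 = $240.24
Taxable wages = $3,173.30 − $240.24 = $2,933.06
Municipal income tax: $2,933.06 × 0.0226 = $66.29
Federal tax withheld: $2,933.06 × 0.18 = $527.95
State tax withheld: $2,933.06 × 0.027 = $79.19
Medicare tax: $3,173.30 × 0.015 = $47.60
Social Security tax: $3,173.30 × 0.0683 = $216.74
State unemployment insurance (employee share): $3,173.30 × 0.005 = $15.87
Employee stock purchase plan: $266.61
Charitable contribution: $123.43
Total deductions = $82.84 + $157.40 + $66.29 + $527.95 + $79.19 + $47.60 + $216.74 + $15.87 + $266.61 + $123.43 = $1,583.92
Net pay = $3,173.30 − $1,583.92 = $1,589.38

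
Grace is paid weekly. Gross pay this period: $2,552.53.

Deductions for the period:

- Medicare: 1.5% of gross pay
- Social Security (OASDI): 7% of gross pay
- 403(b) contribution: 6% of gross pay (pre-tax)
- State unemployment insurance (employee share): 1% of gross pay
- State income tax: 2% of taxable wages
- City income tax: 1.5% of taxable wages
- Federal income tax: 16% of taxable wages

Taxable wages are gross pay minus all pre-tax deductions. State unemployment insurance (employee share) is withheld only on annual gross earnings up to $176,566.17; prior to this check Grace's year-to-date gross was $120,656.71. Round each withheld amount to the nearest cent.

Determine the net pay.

$1,689.00

403(b) contribution: $2,552.53 × 0.06 = $153.15
Taxable wages = $2,552.53 − $153.15 = $2,399.38
Federal income tax: $2,399.38 × 0.16 = $383.90
City income tax: $2,399.38 × 0.015 = $35.99
State income tax: $2,399.38 × 0.02 = $47.99
Social Security (OASDI): $2,552.53 × 0.07 = $178.68
State unemployment insurance (employee share): cap not yet reached, full $2,552.53 is subject → $2,552.53 × 0.01 = $25.53
Medicare: $2,552.53 × 0.015 = $38.29
Total deductions = $153.15 + $383.90 + $35.99 + $47.99 + $178.68 + $25.53 + $38.29 = $863.53
Net pay = $2,552.53 − $863.53 = $1,689.00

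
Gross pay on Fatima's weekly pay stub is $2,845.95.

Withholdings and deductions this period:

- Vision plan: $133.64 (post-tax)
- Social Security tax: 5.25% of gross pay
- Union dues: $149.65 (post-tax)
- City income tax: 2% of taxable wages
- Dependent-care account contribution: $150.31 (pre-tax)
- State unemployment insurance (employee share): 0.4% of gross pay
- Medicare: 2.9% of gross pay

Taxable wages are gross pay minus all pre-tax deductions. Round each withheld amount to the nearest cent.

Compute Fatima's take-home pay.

$2,115.12

Dependent-care account contribution: $150.31
Taxable wages = $2,845.95 − $150.31 = $2,695.64
City income tax: $2,695.64 × 0.02 = $53.91
Medicare: $2,845.95 × 0.029 = $82.53
State unemployment insurance (employee share): $2,845.95 × 0.004 = $11.38
Social Security tax: $2,845.95 × 0.0525 = $149.41
Union dues: $149.65
Vision plan: $133.64
Total deductions = $150.31 + $53.91 + $82.53 + $11.38 + $149.41 + $149.65 + $133.64 = $730.83
Net pay = $2,845.95 − $730.83 = $2,115.12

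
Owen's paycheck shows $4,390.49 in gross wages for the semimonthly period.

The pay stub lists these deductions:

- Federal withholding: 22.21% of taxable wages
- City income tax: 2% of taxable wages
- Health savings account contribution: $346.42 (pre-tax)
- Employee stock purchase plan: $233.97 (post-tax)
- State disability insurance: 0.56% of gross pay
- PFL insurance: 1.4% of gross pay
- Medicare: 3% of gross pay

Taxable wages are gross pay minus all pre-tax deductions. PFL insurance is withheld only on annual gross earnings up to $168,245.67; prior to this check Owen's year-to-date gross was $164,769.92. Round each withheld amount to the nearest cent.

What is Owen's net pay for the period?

$2,626.07

Health savings account contribution: $346.42
Taxable wages = $4,390.49 − $346.42 = $4,044.07
City income tax: $4,044.07 × 0.02 = $80.88
Federal withholding: $4,044.07 × 0.2221 = $898.19
State disability insurance: $4,390.49 × 0.0056 = $24.59
PFL insurance: only $168,245.67 − $164,769.92 = $3,475.75 of this check is subject → $3,475.75 × 0.014 = $48.66
Medicare: $4,390.49 × 0.03 = $131.71
Employee stock purchase plan: $233.97
Total deductions = $346.42 + $80.88 + $898.19 + $24.59 + $48.66 + $131.71 + $233.97 = $1,764.42
Net pay = $4,390.49 − $1,764.42 = $2,626.07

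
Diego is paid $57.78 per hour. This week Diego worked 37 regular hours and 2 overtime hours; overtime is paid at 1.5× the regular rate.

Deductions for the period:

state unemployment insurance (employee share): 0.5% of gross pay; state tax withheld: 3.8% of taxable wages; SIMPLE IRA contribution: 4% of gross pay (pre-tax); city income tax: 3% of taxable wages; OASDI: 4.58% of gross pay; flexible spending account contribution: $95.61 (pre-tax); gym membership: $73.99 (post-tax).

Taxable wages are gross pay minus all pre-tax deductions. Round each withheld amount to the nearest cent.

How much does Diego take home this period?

$1,787.37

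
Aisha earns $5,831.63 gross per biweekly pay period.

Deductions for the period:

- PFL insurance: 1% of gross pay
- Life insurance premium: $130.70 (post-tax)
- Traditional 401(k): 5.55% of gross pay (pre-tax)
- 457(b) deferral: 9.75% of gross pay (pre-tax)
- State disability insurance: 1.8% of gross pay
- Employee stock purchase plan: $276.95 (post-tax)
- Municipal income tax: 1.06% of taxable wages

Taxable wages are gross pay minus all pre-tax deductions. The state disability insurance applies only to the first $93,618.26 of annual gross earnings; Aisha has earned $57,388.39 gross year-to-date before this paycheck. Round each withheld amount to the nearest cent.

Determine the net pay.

$4,316.09

457(b) deferral: $5,831.63 × 0.0975 = $568.58
Traditional 401(k): $5,831.63 × 0.0555 = $323.66
Pre-tax total = $568.58 + $323.66 = $892.24
Taxable wages = $5,831.63 − $892.24 = $4,939.39
Municipal income tax: $4,939.39 × 0.0106 = $52.36
State disability insurance: cap not yet reached, full $5,831.63 is subject → $5,831.63 × 0.018 = $104.97
PFL insurance: $5,831.63 × 0.01 = $58.32
Employee stock purchase plan: $276.95
Life insurance premium: $130.70
Total deductions = $568.58 + $323.66 + $52.36 + $104.97 + $58.32 + $276.95 + $130.70 = $1,515.54
Net pay = $5,831.63 − $1,515.54 = $4,316.09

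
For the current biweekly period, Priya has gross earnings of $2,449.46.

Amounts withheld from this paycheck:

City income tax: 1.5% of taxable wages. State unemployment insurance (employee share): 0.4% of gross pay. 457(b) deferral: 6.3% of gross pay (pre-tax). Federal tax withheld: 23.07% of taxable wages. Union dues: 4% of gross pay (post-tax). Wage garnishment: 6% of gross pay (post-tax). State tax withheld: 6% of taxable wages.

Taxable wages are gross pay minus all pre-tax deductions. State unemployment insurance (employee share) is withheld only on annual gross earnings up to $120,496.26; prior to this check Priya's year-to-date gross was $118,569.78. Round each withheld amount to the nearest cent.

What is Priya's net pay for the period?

457(b) deferral: $2,449.46 × 0.063 = $154.32
Taxable wages = $2,449.46 − $154.32 = $2,295.14
State tax withheld: $2,295.14 × 0.06 = $137.71
Federal tax withheld: $2,295.14 × 0.2307 = $529.49
City income tax: $2,295.14 × 0.015 = $34.43
State unemployment insurance (employee share): only $120,496.26 − $118,569.78 = $1,926.48 of this check is subject → $1,926.48 × 0.004 = $7.71
Wage garnishment: $2,449.46 × 0.06 = $146.97
Union dues: $2,449.46 × 0.04 = $97.98
Total deductions = $154.32 + $137.71 + $529.49 + $34.43 + $7.71 + $146.97 + $97.98 = $1,108.61
Net pay = $2,449.46 − $1,108.61 = $1,340.85

$1,340.85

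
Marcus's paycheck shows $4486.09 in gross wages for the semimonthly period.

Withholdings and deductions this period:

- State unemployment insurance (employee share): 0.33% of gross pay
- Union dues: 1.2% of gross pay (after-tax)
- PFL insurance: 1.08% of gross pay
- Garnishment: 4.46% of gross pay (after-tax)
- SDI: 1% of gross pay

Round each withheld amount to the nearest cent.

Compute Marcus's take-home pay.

PFL insurance: $4486.09 × 0.0108 = $48.45
SDI: $4486.09 × 0.01 = $44.86
State unemployment insurance (employee share): $4486.09 × 0.0033 = $14.80
Garnishment: $4486.09 × 0.0446 = $200.08
Union dues: $4486.09 × 0.012 = $53.83
Total deductions = $48.45 + $44.86 + $14.80 + $200.08 + $53.83 = $362.02
Net pay = $4486.09 − $362.02 = $4124.07

$4124.07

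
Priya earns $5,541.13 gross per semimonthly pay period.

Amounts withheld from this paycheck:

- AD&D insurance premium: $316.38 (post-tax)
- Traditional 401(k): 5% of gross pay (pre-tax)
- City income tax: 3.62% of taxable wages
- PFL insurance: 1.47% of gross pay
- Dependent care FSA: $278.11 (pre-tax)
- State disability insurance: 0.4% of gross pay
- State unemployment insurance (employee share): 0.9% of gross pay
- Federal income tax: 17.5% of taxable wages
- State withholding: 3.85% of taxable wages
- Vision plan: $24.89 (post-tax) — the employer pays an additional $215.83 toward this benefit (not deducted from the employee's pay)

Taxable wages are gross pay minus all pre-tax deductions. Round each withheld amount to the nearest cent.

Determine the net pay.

$3,246.22

Dependent care FSA: $278.11
Traditional 401(k): $5,541.13 × 0.05 = $277.06
Pre-tax total = $278.11 + $277.06 = $555.17
Taxable wages = $5,541.13 − $555.17 = $4,985.96
State withholding: $4,985.96 × 0.0385 = $191.96
Federal income tax: $4,985.96 × 0.175 = $872.54
City income tax: $4,985.96 × 0.0362 = $180.49
PFL insurance: $5,541.13 × 0.0147 = $81.45
State unemployment insurance (employee share): $5,541.13 × 0.009 = $49.87
State disability insurance: $5,541.13 × 0.004 = $22.16
Vision plan: $24.89
AD&D insurance premium: $316.38
(Employer's $215.83 toward vision plan is not withheld from the employee.)
Total deductions = $278.11 + $277.06 + $191.96 + $872.54 + $180.49 + $81.45 + $49.87 + $22.16 + $24.89 + $316.38 = $2,294.91
Net pay = $5,541.13 − $2,294.91 = $3,246.22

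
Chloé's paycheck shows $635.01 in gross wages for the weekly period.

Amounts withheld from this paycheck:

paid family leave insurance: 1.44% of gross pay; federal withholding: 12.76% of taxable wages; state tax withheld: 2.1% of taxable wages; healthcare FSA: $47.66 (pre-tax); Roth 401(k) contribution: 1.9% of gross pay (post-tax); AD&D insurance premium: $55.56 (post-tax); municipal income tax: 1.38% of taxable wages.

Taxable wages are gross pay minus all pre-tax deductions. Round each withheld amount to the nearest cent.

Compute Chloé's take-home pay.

$415.19

Healthcare FSA: $47.66
Taxable wages = $635.01 − $47.66 = $587.35
State tax withheld: $587.35 × 0.021 = $12.33
Municipal income tax: $587.35 × 0.0138 = $8.11
Federal withholding: $587.35 × 0.1276 = $74.95
Paid family leave insurance: $635.01 × 0.0144 = $9.14
AD&D insurance premium: $55.56
Roth 401(k) contribution: $635.01 × 0.019 = $12.07
Total deductions = $47.66 + $12.33 + $8.11 + $74.95 + $9.14 + $55.56 + $12.07 = $219.82
Net pay = $635.01 − $219.82 = $415.19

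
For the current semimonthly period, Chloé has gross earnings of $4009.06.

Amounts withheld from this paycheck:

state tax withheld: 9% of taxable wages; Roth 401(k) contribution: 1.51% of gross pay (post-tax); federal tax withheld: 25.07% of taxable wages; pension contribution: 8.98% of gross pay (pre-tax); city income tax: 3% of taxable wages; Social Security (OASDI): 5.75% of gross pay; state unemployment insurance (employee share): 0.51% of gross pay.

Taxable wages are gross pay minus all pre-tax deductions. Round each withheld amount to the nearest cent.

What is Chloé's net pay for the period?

$1984.84

Pension contribution: $4009.06 × 0.0898 = $360.01
Taxable wages = $4009.06 − $360.01 = $3649.05
City income tax: $3649.05 × 0.03 = $109.47
State tax withheld: $3649.05 × 0.09 = $328.41
Federal tax withheld: $3649.05 × 0.2507 = $914.82
State unemployment insurance (employee share): $4009.06 × 0.0051 = $20.45
Social Security (OASDI): $4009.06 × 0.0575 = $230.52
Roth 401(k) contribution: $4009.06 × 0.0151 = $60.54
Total deductions = $360.01 + $109.47 + $328.41 + $914.82 + $20.45 + $230.52 + $60.54 = $2024.22
Net pay = $4009.06 − $2024.22 = $1984.84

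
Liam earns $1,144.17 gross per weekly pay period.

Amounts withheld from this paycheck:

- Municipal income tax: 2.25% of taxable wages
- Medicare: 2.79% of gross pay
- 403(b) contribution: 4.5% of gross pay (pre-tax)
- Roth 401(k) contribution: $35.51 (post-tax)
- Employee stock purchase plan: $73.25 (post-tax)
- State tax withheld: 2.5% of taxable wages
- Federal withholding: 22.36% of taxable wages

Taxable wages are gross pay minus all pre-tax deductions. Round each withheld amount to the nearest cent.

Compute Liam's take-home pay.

$655.77

403(b) contribution: $1,144.17 × 0.045 = $51.49
Taxable wages = $1,144.17 − $51.49 = $1,092.68
State tax withheld: $1,092.68 × 0.025 = $27.32
Municipal income tax: $1,092.68 × 0.0225 = $24.59
Federal withholding: $1,092.68 × 0.2236 = $244.32
Medicare: $1,144.17 × 0.0279 = $31.92
Roth 401(k) contribution: $35.51
Employee stock purchase plan: $73.25
Total deductions = $51.49 + $27.32 + $24.59 + $244.32 + $31.92 + $35.51 + $73.25 = $488.40
Net pay = $1,144.17 − $488.40 = $655.77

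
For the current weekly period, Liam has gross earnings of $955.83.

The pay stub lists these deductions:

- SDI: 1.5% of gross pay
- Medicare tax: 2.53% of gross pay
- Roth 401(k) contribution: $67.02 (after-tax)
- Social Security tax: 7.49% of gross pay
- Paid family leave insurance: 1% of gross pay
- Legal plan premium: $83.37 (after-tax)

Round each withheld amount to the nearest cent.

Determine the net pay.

SDI: $955.83 × 0.015 = $14.34
Paid family leave insurance: $955.83 × 0.01 = $9.56
Medicare tax: $955.83 × 0.0253 = $24.18
Social Security tax: $955.83 × 0.0749 = $71.59
Legal plan premium: $83.37
Roth 401(k) contribution: $67.02
Total deductions = $14.34 + $9.56 + $24.18 + $71.59 + $83.37 + $67.02 = $270.06
Net pay = $955.83 − $270.06 = $685.77

$685.77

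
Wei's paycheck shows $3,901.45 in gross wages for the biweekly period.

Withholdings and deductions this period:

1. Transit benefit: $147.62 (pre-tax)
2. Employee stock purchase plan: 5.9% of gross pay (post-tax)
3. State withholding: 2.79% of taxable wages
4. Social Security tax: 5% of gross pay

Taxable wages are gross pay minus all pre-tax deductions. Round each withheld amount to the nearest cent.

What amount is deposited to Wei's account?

$3,223.84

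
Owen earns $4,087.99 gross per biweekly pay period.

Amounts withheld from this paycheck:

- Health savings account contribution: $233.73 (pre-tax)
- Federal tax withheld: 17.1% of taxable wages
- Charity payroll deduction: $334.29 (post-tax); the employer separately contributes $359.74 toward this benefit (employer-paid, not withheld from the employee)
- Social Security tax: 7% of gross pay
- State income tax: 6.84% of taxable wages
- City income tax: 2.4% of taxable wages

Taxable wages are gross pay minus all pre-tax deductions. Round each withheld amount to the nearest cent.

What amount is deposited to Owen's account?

Health savings account contribution: $233.73
Taxable wages = $4,087.99 − $233.73 = $3,854.26
City income tax: $3,854.26 × 0.024 = $92.50
State income tax: $3,854.26 × 0.0684 = $263.63
Federal tax withheld: $3,854.26 × 0.171 = $659.08
Social Security tax: $4,087.99 × 0.07 = $286.16
Charity payroll deduction: $334.29
(Employer's $359.74 toward charity payroll deduction is not withheld from the employee.)
Total deductions = $233.73 + $92.50 + $263.63 + $659.08 + $286.16 + $334.29 = $1,869.39
Net pay = $4,087.99 − $1,869.39 = $2,218.60

$2,218.60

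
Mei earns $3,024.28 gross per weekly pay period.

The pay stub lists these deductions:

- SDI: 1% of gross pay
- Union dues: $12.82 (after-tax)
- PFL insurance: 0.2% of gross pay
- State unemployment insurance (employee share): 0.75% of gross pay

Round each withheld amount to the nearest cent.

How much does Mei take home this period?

$2,952.49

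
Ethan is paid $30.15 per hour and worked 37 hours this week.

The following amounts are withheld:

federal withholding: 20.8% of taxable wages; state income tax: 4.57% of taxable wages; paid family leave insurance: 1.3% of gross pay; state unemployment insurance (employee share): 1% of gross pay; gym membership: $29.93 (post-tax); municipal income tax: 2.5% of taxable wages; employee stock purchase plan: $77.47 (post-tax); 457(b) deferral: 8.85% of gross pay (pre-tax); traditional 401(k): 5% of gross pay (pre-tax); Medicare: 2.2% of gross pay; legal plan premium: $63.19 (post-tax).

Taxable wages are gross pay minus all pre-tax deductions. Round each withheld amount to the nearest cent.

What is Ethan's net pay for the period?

Gross pay: 37 × $30.15 = $1115.55
Traditional 401(k): $1115.55 × 0.05 = $55.78
457(b) deferral: $1115.55 × 0.0885 = $98.73
Pre-tax total = $55.78 + $98.73 = $154.51
Taxable wages = $1115.55 − $154.51 = $961.04
State income tax: $961.04 × 0.0457 = $43.92
Municipal income tax: $961.04 × 0.025 = $24.03
Federal withholding: $961.04 × 0.208 = $199.90
Paid family leave insurance: $1115.55 × 0.013 = $14.50
Medicare: $1115.55 × 0.022 = $24.54
State unemployment insurance (employee share): $1115.55 × 0.01 = $11.16
Legal plan premium: $63.19
Gym membership: $29.93
Employee stock purchase plan: $77.47
Total deductions = $55.78 + $98.73 + $43.92 + $24.03 + $199.90 + $14.50 + $24.54 + $11.16 + $63.19 + $29.93 + $77.47 = $643.15
Net pay = $1115.55 − $643.15 = $472.40

$472.40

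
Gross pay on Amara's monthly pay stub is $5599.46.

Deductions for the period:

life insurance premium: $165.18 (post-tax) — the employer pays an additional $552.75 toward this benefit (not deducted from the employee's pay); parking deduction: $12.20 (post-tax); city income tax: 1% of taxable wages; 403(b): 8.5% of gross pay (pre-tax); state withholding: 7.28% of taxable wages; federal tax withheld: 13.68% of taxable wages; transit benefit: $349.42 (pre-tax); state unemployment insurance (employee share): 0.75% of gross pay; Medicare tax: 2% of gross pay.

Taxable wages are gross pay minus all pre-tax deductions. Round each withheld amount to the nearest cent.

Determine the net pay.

Transit benefit: $349.42
403(b): $5599.46 × 0.085 = $475.95
Pre-tax total = $349.42 + $475.95 = $825.37
Taxable wages = $5599.46 − $825.37 = $4774.09
City income tax: $4774.09 × 0.01 = $47.74
State withholding: $4774.09 × 0.0728 = $347.55
Federal tax withheld: $4774.09 × 0.1368 = $653.10
State unemployment insurance (employee share): $5599.46 × 0.0075 = $42.00
Medicare tax: $5599.46 × 0.02 = $111.99
Life insurance premium: $165.18
Parking deduction: $12.20
(Employer's $552.75 toward life insurance premium is not withheld from the employee.)
Total deductions = $349.42 + $475.95 + $47.74 + $347.55 + $653.10 + $42.00 + $111.99 + $165.18 + $12.20 = $2205.13
Net pay = $5599.46 − $2205.13 = $3394.33

$3394.33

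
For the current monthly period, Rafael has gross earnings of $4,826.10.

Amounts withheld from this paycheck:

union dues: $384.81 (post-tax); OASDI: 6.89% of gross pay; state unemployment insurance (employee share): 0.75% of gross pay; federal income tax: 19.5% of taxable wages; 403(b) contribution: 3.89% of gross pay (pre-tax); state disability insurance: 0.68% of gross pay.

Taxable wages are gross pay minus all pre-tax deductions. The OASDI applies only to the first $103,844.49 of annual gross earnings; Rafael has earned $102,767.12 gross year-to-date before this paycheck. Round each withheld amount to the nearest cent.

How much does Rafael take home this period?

$3,205.82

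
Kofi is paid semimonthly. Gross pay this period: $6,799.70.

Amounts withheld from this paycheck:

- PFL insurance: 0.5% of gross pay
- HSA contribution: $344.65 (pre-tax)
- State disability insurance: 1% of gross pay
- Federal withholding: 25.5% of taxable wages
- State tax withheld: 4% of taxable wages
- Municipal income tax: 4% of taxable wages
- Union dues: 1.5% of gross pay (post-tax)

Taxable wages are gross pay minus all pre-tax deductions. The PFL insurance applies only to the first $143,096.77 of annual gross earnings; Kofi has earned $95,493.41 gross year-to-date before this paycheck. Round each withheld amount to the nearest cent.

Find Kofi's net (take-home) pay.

HSA contribution: $344.65
Taxable wages = $6,799.70 − $344.65 = $6,455.05
Federal withholding: $6,455.05 × 0.255 = $1,646.04
Municipal income tax: $6,455.05 × 0.04 = $258.20
State tax withheld: $6,455.05 × 0.04 = $258.20
State disability insurance: $6,799.70 × 0.01 = $68.00
PFL insurance: cap not yet reached, full $6,799.70 is subject → $6,799.70 × 0.005 = $34.00
Union dues: $6,799.70 × 0.015 = $102.00
Total deductions = $344.65 + $1,646.04 + $258.20 + $258.20 + $68.00 + $34.00 + $102.00 = $2,711.09
Net pay = $6,799.70 − $2,711.09 = $4,088.61

$4,088.61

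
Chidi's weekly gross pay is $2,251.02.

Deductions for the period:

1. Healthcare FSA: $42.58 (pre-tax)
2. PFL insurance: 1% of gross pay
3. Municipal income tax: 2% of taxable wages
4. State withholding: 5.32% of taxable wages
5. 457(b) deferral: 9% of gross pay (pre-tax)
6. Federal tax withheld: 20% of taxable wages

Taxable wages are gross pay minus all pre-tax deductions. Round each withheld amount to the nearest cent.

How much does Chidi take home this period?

457(b) deferral: $2,251.02 × 0.09 = $202.59
Healthcare FSA: $42.58
Pre-tax total = $202.59 + $42.58 = $245.17
Taxable wages = $2,251.02 − $245.17 = $2,005.85
Federal tax withheld: $2,005.85 × 0.2 = $401.17
State withholding: $2,005.85 × 0.0532 = $106.71
Municipal income tax: $2,005.85 × 0.02 = $40.12
PFL insurance: $2,251.02 × 0.01 = $22.51
Total deductions = $202.59 + $42.58 + $401.17 + $106.71 + $40.12 + $22.51 = $815.68
Net pay = $2,251.02 − $815.68 = $1,435.34

$1,435.34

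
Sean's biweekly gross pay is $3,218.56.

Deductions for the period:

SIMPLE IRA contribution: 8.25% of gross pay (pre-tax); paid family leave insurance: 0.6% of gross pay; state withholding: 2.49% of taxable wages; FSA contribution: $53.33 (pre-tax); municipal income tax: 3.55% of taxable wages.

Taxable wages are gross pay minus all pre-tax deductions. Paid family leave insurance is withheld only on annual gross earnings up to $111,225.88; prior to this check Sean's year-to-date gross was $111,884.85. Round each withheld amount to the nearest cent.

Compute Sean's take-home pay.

FSA contribution: $53.33
SIMPLE IRA contribution: $3,218.56 × 0.0825 = $265.53
Pre-tax total = $53.33 + $265.53 = $318.86
Taxable wages = $3,218.56 − $318.86 = $2,899.70
State withholding: $2,899.70 × 0.0249 = $72.20
Municipal income tax: $2,899.70 × 0.0355 = $102.94
Paid family leave insurance: annual cap $111,225.88 already reached (YTD $111,884.85), so $0.00
Total deductions = $53.33 + $265.53 + $72.20 + $102.94 + $0.00 = $494.00
Net pay = $3,218.56 − $494.00 = $2,724.56

$2,724.56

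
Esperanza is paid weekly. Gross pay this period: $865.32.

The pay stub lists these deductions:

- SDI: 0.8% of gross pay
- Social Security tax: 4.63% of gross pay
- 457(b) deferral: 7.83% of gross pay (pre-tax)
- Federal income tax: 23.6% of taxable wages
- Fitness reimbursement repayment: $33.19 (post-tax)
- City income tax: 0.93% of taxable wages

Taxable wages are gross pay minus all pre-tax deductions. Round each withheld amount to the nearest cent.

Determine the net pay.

$521.75

457(b) deferral: $865.32 × 0.0783 = $67.75
Taxable wages = $865.32 − $67.75 = $797.57
City income tax: $797.57 × 0.0093 = $7.42
Federal income tax: $797.57 × 0.236 = $188.23
Social Security tax: $865.32 × 0.0463 = $40.06
SDI: $865.32 × 0.008 = $6.92
Fitness reimbursement repayment: $33.19
Total deductions = $67.75 + $7.42 + $188.23 + $40.06 + $6.92 + $33.19 = $343.57
Net pay = $865.32 − $343.57 = $521.75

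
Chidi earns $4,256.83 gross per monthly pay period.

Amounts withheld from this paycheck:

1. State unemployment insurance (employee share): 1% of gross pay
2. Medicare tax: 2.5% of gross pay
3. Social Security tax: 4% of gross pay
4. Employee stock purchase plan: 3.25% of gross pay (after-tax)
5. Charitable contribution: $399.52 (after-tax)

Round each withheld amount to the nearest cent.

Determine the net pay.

$3,399.70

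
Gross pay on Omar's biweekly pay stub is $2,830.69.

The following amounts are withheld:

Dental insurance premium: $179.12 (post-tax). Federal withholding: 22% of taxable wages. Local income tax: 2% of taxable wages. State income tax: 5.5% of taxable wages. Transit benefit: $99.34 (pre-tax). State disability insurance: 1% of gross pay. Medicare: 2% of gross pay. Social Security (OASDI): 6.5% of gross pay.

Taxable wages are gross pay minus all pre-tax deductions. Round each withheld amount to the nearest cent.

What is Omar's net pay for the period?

$1,477.57

Transit benefit: $99.34
Taxable wages = $2,830.69 − $99.34 = $2,731.35
Local income tax: $2,731.35 × 0.02 = $54.63
Federal withholding: $2,731.35 × 0.22 = $600.90
State income tax: $2,731.35 × 0.055 = $150.22
State disability insurance: $2,830.69 × 0.01 = $28.31
Social Security (OASDI): $2,830.69 × 0.065 = $183.99
Medicare: $2,830.69 × 0.02 = $56.61
Dental insurance premium: $179.12
Total deductions = $99.34 + $54.63 + $600.90 + $150.22 + $28.31 + $183.99 + $56.61 + $179.12 = $1,353.12
Net pay = $2,830.69 − $1,353.12 = $1,477.57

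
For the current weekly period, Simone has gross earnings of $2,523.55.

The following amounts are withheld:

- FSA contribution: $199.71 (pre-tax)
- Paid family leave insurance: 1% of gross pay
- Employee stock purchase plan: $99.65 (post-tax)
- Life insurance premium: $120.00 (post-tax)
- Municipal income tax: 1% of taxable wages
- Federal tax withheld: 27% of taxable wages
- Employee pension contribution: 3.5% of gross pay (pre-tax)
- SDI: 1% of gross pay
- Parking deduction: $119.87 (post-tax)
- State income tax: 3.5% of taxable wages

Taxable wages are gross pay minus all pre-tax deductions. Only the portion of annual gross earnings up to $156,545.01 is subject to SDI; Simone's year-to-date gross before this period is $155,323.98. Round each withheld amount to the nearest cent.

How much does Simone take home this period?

$1,154.36

Employee pension contribution: $2,523.55 × 0.035 = $88.32
FSA contribution: $199.71
Pre-tax total = $88.32 + $199.71 = $288.03
Taxable wages = $2,523.55 − $288.03 = $2,235.52
Municipal income tax: $2,235.52 × 0.01 = $22.36
State income tax: $2,235.52 × 0.035 = $78.24
Federal tax withheld: $2,235.52 × 0.27 = $603.59
SDI: only $156,545.01 − $155,323.98 = $1,221.03 of this check is subject → $1,221.03 × 0.01 = $12.21
Paid family leave insurance: $2,523.55 × 0.01 = $25.24
Employee stock purchase plan: $99.65
Parking deduction: $119.87
Life insurance premium: $120.00
Total deductions = $88.32 + $199.71 + $22.36 + $78.24 + $603.59 + $12.21 + $25.24 + $99.65 + $119.87 + $120.00 = $1,369.19
Net pay = $2,523.55 − $1,369.19 = $1,154.36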